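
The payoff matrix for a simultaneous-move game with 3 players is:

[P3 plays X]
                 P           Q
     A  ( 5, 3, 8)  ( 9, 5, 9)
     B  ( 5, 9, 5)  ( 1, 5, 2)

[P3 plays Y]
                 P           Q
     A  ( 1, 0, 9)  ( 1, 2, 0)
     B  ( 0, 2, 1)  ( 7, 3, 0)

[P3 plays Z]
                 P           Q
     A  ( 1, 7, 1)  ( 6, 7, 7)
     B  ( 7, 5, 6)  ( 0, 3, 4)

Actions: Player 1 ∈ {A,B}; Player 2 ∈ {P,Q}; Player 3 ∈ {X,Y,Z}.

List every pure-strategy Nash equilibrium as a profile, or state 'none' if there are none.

PSNE = {(A,Q,X), (B,P,Z)}

(A,P,X): not NE [P2→Q gives 5>3; P3→Y gives 9>8]
(A,P,Y): not NE [P2→Q gives 2>0]
(A,P,Z): not NE [P1→B gives 7>1; P3→Y gives 9>1]
(A,Q,X): NE
(A,Q,Y): not NE [P1→B gives 7>1; P3→X gives 9>0]
(A,Q,Z): not NE [P3→X gives 9>7]
(B,P,X): not NE [P3→Z gives 6>5]
(B,P,Y): not NE [P1→A gives 1>0; P2→Q gives 3>2; P3→Z gives 6>1]
(B,P,Z): NE
(B,Q,X): not NE [P1→A gives 9>1; P2→P gives 9>5; P3→Z gives 4>2]
(B,Q,Y): not NE [P3→Z gives 4>0]
(B,Q,Z): not NE [P1→A gives 6>0; P2→P gives 5>3]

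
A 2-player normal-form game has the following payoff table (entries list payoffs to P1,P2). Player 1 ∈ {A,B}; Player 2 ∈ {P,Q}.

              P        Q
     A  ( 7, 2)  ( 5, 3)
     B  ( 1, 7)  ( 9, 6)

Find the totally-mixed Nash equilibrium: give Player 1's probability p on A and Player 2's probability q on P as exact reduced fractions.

(p,q) = (1/2, 2/5)

P1 indiff ⇒ q·7+(1-q)·5 = q·1+(1-q)·9 ⇒ q(6) = (1-q)(4) ⇒ q = 2/5
P2 indiff ⇒ p·2+(1-p)·7 = p·3+(1-p)·6 ⇒ p(-1) = (1-p)(-1) ⇒ p = 1/2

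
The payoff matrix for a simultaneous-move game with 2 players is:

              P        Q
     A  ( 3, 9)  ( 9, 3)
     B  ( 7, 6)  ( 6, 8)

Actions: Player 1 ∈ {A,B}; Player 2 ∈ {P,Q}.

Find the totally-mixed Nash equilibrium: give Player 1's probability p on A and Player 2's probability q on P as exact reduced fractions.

(p,q) = (1/4, 3/7)

P1 indiff ⇒ q·3+(1-q)·9 = q·7+(1-q)·6 ⇒ q(-4) = (1-q)(-3) ⇒ q = 3/7
P2 indiff ⇒ p·9+(1-p)·6 = p·3+(1-p)·8 ⇒ p(6) = (1-p)(2) ⇒ p = 1/4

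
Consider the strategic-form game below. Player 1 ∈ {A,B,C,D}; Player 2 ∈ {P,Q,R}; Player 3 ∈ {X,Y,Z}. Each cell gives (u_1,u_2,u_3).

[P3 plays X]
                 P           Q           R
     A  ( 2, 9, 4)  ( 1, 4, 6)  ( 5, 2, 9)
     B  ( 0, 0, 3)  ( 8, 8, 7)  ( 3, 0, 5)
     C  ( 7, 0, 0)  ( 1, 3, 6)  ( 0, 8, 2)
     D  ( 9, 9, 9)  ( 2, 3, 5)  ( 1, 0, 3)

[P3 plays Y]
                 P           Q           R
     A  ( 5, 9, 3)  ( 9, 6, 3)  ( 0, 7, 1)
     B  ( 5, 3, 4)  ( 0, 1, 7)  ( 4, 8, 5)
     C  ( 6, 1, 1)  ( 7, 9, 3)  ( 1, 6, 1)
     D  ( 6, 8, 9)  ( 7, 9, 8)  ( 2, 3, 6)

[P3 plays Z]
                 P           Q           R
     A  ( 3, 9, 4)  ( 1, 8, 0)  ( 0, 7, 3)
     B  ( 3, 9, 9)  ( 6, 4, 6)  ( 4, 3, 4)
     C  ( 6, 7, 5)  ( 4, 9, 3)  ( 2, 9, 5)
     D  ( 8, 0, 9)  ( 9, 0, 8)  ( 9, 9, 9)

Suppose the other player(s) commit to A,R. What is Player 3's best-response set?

u_3(X vs A,R) = 9
u_3(Y vs A,R) = 1
u_3(Z vs A,R) = 3
max payoff 9 at {X}

BR_3 = {X}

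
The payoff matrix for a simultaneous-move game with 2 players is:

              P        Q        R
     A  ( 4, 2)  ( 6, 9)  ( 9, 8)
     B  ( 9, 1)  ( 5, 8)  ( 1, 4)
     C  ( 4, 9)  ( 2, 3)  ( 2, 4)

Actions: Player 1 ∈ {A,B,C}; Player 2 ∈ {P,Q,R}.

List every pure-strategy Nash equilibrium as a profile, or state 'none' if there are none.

PSNE = {(A,Q)}

(A,P): not NE [P1→B gives 9>4; P2→Q gives 9>2]
(A,Q): NE
(A,R): not NE [P2→Q gives 9>8]
(B,P): not NE [P2→Q gives 8>1]
(B,Q): not NE [P1→A gives 6>5]
(B,R): not NE [P1→A gives 9>1; P2→Q gives 8>4]
(C,P): not NE [P1→B gives 9>4]
(C,Q): not NE [P1→A gives 6>2; P2→P gives 9>3]
(C,R): not NE [P1→A gives 9>2; P2→P gives 9>4]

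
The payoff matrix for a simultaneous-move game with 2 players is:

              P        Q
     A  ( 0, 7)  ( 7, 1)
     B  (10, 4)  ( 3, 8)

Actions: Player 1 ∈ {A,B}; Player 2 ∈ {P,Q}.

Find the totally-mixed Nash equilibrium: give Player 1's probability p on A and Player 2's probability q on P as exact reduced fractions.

P1 mixes 2/5 on A; P2 mixes 2/7 on P

P1 indiff ⇒ q·0+(1-q)·7 = q·10+(1-q)·3 ⇒ q(-10) = (1-q)(-4) ⇒ q = 2/7
P2 indiff ⇒ p·7+(1-p)·4 = p·1+(1-p)·8 ⇒ p(6) = (1-p)(4) ⇒ p = 2/5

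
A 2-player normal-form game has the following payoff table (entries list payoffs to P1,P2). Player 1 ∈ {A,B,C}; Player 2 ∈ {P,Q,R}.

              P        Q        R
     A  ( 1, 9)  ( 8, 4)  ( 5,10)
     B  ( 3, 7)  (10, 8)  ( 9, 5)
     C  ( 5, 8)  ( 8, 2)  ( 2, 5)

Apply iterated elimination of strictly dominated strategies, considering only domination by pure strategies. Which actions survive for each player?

IESDS → P1:{B,C} P2:{P,Q}

P1 drop A (B beats it: P:3>1 Q:10>8 R:9>5)
P2 drop R (P beats it: B:7>5 C:8>5)
P1→{B,C} P2→{P,Q}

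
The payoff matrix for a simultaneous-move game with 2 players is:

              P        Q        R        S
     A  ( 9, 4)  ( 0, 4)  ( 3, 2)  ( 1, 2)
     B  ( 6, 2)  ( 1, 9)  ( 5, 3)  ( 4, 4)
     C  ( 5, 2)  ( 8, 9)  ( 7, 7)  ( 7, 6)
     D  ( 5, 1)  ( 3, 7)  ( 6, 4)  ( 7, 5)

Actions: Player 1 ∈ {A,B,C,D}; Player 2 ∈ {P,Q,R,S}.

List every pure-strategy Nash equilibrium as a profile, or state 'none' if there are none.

(A,P): NE
(A,Q): not NE [P1→C gives 8>0]
(A,R): not NE [P1→C gives 7>3; P2→Q gives 4>2]
(A,S): not NE [P1→D gives 7>1; P2→Q gives 4>2]
(B,P): not NE [P1→A gives 9>6; P2→Q gives 9>2]
(B,Q): not NE [P1→C gives 8>1]
(B,R): not NE [P1→C gives 7>5; P2→Q gives 9>3]
(B,S): not NE [P1→D gives 7>4; P2→Q gives 9>4]
(C,P): not NE [P1→A gives 9>5; P2→Q gives 9>2]
(C,Q): NE
(C,R): not NE [P2→Q gives 9>7]
(C,S): not NE [P2→Q gives 9>6]
(D,P): not NE [P1→A gives 9>5; P2→Q gives 7>1]
(D,Q): not NE [P1→C gives 8>3]
(D,R): not NE [P1→C gives 7>6; P2→Q gives 7>4]
(D,S): not NE [P2→Q gives 7>5]

NE set: (A,P), (C,Q)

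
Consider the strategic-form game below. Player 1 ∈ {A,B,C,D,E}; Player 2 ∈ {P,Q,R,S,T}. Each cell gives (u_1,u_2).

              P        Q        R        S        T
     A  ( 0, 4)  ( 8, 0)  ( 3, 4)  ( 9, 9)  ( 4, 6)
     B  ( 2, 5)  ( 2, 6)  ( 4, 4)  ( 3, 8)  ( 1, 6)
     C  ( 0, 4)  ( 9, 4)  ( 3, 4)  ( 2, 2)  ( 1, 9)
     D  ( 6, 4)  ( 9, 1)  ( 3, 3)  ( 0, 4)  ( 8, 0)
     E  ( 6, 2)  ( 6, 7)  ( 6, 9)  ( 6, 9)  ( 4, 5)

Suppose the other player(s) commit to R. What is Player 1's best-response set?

BR_1 = {E}

u_1(A vs R) = 3
u_1(B vs R) = 4
u_1(C vs R) = 3
u_1(D vs R) = 3
u_1(E vs R) = 6
max payoff 6 at {E}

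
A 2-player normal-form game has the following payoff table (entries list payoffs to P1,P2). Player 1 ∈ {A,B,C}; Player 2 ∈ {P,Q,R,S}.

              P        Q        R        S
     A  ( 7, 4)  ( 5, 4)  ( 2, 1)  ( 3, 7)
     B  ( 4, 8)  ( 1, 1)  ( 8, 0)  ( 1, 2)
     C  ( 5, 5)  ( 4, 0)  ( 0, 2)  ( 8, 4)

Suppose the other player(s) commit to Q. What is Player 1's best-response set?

u_1(A vs Q) = 5
u_1(B vs Q) = 1
u_1(C vs Q) = 4
max payoff 5 at {A}

P1 best: {A}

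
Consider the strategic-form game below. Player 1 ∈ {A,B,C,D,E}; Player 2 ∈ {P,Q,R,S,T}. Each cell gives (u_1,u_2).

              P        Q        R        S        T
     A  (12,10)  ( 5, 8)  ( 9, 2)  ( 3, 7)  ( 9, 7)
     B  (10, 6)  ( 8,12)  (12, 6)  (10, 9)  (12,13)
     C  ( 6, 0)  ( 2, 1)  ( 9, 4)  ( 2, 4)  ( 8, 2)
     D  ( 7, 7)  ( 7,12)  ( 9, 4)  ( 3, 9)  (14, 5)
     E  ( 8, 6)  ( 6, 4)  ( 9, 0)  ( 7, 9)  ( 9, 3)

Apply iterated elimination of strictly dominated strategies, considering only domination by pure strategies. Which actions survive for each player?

P1 drop C (B beats it: P:10>6 Q:8>2 R:12>9 S:10>2 T:12>8)
P1 drop E (B beats it: P:10>8 Q:8>6 R:12>9 S:10>7 T:12>9)
P2 drop R (Q beats it: A:8>2 B:12>6 D:12>4)
P2 drop S (Q beats it: A:8>7 B:12>9 D:12>9)
P1→{A,B,D} P2→{P,Q,T}

IESDS → P1:{A,B,D} P2:{P,Q,T}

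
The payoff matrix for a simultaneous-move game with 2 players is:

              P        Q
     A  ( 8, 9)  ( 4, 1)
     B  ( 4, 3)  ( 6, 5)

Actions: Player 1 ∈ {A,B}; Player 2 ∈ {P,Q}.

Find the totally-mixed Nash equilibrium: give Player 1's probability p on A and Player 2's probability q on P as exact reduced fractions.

P1 indiff ⇒ q·8+(1-q)·4 = q·4+(1-q)·6 ⇒ q(4) = (1-q)(2) ⇒ q = 1/3
P2 indiff ⇒ p·9+(1-p)·3 = p·1+(1-p)·5 ⇒ p(8) = (1-p)(2) ⇒ p = 1/5

P1 mixes 1/5 on A; P2 mixes 1/3 on P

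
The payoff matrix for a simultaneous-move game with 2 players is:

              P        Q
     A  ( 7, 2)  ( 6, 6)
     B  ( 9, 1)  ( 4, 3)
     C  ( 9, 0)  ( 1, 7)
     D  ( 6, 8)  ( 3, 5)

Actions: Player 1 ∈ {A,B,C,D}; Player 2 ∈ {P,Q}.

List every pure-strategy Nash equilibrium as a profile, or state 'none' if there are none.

(A,P): not NE [P1→C gives 9>7; P2→Q gives 6>2]
(A,Q): NE
(B,P): not NE [P2→Q gives 3>1]
(B,Q): not NE [P1→A gives 6>4]
(C,P): not NE [P2→Q gives 7>0]
(C,Q): not NE [P1→A gives 6>1]
(D,P): not NE [P1→C gives 9>6]
(D,Q): not NE [P1→A gives 6>3; P2→P gives 8>5]

Nash profiles: (A,Q)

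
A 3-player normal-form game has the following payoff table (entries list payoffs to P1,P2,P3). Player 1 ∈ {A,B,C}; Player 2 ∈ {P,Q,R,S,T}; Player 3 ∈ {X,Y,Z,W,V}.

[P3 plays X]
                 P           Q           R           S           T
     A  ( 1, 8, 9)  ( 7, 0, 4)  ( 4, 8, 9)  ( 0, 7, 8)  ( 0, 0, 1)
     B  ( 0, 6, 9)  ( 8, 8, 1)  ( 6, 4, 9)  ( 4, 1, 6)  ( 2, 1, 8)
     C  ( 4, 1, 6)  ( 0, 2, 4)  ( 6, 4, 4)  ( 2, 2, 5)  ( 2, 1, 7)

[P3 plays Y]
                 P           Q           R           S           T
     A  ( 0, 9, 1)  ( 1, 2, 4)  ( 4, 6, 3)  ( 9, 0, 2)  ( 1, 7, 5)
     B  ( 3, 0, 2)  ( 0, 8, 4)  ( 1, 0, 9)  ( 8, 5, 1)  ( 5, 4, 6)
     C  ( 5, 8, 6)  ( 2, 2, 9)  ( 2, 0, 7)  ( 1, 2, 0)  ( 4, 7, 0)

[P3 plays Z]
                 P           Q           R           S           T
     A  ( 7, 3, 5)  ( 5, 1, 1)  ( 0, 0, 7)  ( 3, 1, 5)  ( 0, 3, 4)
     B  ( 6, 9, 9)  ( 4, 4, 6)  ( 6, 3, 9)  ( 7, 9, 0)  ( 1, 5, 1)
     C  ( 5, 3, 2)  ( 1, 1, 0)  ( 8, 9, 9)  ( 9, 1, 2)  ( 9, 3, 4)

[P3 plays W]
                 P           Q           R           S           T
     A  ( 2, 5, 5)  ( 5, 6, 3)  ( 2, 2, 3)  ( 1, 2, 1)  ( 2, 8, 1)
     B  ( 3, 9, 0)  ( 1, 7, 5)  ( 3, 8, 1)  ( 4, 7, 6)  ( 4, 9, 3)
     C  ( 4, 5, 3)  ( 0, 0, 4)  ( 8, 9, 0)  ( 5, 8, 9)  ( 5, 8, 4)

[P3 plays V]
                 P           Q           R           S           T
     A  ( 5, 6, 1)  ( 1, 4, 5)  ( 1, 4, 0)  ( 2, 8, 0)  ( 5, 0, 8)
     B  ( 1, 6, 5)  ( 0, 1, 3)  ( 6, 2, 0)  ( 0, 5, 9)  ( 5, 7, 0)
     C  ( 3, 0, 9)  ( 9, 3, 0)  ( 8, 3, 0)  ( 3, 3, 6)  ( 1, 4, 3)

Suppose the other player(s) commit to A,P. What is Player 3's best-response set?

u_3(X vs A,P) = 9
u_3(Y vs A,P) = 1
u_3(Z vs A,P) = 5
u_3(W vs A,P) = 5
u_3(V vs A,P) = 1
max payoff 9 at {X}

P3 best: {X}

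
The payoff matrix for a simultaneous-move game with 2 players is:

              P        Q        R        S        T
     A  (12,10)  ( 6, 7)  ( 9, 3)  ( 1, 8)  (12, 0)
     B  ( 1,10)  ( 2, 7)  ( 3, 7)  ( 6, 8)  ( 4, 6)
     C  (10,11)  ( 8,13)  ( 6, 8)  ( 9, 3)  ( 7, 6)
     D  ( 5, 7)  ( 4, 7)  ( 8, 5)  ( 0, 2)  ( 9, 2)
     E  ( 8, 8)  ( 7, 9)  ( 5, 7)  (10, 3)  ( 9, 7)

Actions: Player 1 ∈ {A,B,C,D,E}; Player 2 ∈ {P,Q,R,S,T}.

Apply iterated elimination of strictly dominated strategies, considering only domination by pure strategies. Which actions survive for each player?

P1 drop B (C beats it: P:10>1 Q:8>2 R:6>3 S:9>6 T:7>4)
P1 drop D (A beats it: P:12>5 Q:6>4 R:9>8 S:1>0 T:12>9)
P2 drop R (P beats it: A:10>3 C:11>8 E:8>7)
P2 drop S (P beats it: A:10>8 C:11>3 E:8>3)
P2 drop T (P beats it: A:10>0 C:11>6 E:8>7)
P1 drop E (C beats it: P:10>8 Q:8>7)
P1→{A,C} P2→{P,Q}

Survivors P1:{A,C} P2:{P,Q}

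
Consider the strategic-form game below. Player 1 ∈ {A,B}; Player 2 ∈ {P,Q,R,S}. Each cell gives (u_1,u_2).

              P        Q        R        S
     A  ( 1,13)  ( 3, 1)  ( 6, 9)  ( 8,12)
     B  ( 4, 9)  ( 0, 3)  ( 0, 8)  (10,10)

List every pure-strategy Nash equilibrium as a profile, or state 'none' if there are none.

NE set: (B,S)

(A,P): not NE [P1→B gives 4>1]
(A,Q): not NE [P2→P gives 13>1]
(A,R): not NE [P2→P gives 13>9]
(A,S): not NE [P1→B gives 10>8; P2→P gives 13>12]
(B,P): not NE [P2→S gives 10>9]
(B,Q): not NE [P1→A gives 3>0; P2→S gives 10>3]
(B,R): not NE [P1→A gives 6>0; P2→S gives 10>8]
(B,S): NE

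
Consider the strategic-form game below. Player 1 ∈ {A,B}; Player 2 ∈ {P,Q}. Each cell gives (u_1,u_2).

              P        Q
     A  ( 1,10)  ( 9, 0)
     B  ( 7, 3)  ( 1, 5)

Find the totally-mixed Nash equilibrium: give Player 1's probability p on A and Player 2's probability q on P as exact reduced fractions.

P1 indiff ⇒ q·1+(1-q)·9 = q·7+(1-q)·1 ⇒ q(-6) = (1-q)(-8) ⇒ q = 4/7
P2 indiff ⇒ p·10+(1-p)·3 = p·0+(1-p)·5 ⇒ p(10) = (1-p)(2) ⇒ p = 1/6

p=1/6, q=4/7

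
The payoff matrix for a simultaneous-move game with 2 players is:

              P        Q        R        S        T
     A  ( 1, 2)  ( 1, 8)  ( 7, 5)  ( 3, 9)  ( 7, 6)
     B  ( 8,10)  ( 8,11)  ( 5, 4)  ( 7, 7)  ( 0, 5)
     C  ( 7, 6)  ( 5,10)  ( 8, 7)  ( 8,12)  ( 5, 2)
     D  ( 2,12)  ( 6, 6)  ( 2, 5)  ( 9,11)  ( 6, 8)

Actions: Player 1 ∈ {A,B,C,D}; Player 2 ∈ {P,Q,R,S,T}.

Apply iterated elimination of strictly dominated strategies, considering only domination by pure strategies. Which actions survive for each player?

P2 drop R (Q beats it: A:8>5 B:11>4 C:10>7 D:6>5)
P2 drop T (S beats it: A:9>6 B:7>5 C:12>2 D:11>8)
P1 drop A (B beats it: P:8>1 Q:8>1 S:7>3)
P1→{B,C,D} P2→{P,Q,S}

Survivors P1:{B,C,D} P2:{P,Q,S}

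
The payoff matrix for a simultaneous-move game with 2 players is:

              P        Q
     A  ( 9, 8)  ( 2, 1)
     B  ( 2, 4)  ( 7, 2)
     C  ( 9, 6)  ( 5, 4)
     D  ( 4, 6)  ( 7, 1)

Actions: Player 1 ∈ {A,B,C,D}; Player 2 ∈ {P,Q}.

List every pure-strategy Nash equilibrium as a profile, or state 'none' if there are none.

PSNE = {(A,P), (C,P)}

(A,P): NE
(A,Q): not NE [P1→D gives 7>2; P2→P gives 8>1]
(B,P): not NE [P1→C gives 9>2]
(B,Q): not NE [P2→P gives 4>2]
(C,P): NE
(C,Q): not NE [P1→D gives 7>5; P2→P gives 6>4]
(D,P): not NE [P1→C gives 9>4]
(D,Q): not NE [P2→P gives 6>1]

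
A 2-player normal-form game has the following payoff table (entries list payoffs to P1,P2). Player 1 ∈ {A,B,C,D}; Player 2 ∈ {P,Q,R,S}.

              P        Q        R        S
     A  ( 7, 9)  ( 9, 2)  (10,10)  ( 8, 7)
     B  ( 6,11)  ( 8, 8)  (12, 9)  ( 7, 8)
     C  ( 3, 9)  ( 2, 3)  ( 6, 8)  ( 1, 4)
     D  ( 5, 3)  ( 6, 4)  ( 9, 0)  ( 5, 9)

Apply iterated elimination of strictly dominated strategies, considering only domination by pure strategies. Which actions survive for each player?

P1 drop C (A beats it: P:7>3 Q:9>2 R:10>6 S:8>1)
P1 drop D (A beats it: P:7>5 Q:9>6 R:10>9 S:8>5)
P2 drop Q (P beats it: A:9>2 B:11>8)
P2 drop S (P beats it: A:9>7 B:11>8)
P1→{A,B} P2→{P,R}

Remaining: P1:{A,B} P2:{P,R}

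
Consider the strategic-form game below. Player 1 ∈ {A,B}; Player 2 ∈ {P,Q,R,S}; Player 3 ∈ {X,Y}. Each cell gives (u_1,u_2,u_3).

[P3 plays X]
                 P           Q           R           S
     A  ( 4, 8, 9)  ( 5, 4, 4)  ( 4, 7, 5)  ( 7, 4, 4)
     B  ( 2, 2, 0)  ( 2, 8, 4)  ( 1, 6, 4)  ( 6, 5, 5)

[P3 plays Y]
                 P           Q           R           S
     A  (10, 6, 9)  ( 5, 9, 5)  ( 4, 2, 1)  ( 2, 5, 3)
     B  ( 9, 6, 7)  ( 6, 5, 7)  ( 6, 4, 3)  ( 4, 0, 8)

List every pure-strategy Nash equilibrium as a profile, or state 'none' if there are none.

(A,P,X): NE
(A,P,Y): not NE [P2→Q gives 9>6]
(A,Q,X): not NE [P2→P gives 8>4; P3→Y gives 5>4]
(A,Q,Y): not NE [P1→B gives 6>5]
(A,R,X): not NE [P2→P gives 8>7]
(A,R,Y): not NE [P1→B gives 6>4; P2→Q gives 9>2; P3→X gives 5>1]
(A,S,X): not NE [P2→P gives 8>4]
(A,S,Y): not NE [P1→B gives 4>2; P2→Q gives 9>5; P3→X gives 4>3]
(B,P,X): not NE [P1→A gives 4>2; P2→Q gives 8>2; P3→Y gives 7>0]
(B,P,Y): not NE [P1→A gives 10>9]
(B,Q,X): not NE [P1→A gives 5>2; P3→Y gives 7>4]
(B,Q,Y): not NE [P2→P gives 6>5]
(B,R,X): not NE [P1→A gives 4>1; P2→Q gives 8>6]
(B,R,Y): not NE [P2→P gives 6>4; P3→X gives 4>3]
(B,S,X): not NE [P1→A gives 7>6; P2→Q gives 8>5; P3→Y gives 8>5]
(B,S,Y): not NE [P2→P gives 6>0]

Nash profiles: (A,P,X)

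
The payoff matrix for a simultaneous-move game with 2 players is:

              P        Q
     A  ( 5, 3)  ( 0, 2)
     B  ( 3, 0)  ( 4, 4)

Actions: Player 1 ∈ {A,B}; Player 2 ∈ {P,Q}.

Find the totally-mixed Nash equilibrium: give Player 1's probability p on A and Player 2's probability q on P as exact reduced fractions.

P1 indiff ⇒ q·5+(1-q)·0 = q·3+(1-q)·4 ⇒ q(2) = (1-q)(4) ⇒ q = 2/3
P2 indiff ⇒ p·3+(1-p)·0 = p·2+(1-p)·4 ⇒ p(1) = (1-p)(4) ⇒ p = 4/5

(p,q) = (4/5, 2/3)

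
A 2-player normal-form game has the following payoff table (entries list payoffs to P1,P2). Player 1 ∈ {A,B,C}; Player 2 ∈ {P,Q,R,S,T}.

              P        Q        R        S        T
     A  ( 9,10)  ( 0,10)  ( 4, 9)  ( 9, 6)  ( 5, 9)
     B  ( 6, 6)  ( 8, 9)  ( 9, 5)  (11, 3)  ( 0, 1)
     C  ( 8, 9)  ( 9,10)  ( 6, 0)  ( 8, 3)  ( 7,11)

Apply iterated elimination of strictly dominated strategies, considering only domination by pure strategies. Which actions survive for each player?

P2 drop R (P beats it: A:10>9 B:6>5 C:9>0)
P2 drop S (P beats it: A:10>6 B:6>3 C:9>3)
P1 drop B (C beats it: P:8>6 Q:9>8 T:7>0)
P1→{A,C} P2→{P,Q,T}

Remaining: P1:{A,C} P2:{P,Q,T}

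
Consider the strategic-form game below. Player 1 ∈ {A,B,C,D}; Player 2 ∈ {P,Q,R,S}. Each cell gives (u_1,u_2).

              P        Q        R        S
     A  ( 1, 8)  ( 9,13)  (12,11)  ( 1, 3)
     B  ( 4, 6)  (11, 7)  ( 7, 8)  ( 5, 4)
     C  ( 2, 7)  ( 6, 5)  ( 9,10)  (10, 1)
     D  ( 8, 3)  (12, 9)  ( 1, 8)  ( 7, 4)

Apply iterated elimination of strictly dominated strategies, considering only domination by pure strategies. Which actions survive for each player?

IESDS → P1:{A,B,D} P2:{Q,R}

P2 drop P (R beats it: A:11>8 B:8>6 C:10>7 D:8>3)
P2 drop S (Q beats it: A:13>3 B:7>4 C:5>1 D:9>4)
P1 drop C (A beats it: Q:9>6 R:12>9)
P1→{A,B,D} P2→{Q,R}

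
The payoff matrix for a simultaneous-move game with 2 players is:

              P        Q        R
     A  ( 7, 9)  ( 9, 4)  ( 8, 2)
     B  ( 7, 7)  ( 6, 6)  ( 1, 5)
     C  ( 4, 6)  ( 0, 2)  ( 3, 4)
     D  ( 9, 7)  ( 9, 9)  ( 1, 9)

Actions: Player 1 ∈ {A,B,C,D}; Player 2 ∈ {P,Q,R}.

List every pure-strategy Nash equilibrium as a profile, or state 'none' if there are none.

Nash profiles: (D,Q)

(A,P): not NE [P1→D gives 9>7]
(A,Q): not NE [P2→P gives 9>4]
(A,R): not NE [P2→P gives 9>2]
(B,P): not NE [P1→D gives 9>7]
(B,Q): not NE [P1→D gives 9>6; P2→P gives 7>6]
(B,R): not NE [P1→A gives 8>1; P2→P gives 7>5]
(C,P): not NE [P1→D gives 9>4]
(C,Q): not NE [P1→D gives 9>0; P2→P gives 6>2]
(C,R): not NE [P1→A gives 8>3; P2→P gives 6>4]
(D,P): not NE [P2→R gives 9>7]
(D,Q): NE
(D,R): not NE [P1→A gives 8>1]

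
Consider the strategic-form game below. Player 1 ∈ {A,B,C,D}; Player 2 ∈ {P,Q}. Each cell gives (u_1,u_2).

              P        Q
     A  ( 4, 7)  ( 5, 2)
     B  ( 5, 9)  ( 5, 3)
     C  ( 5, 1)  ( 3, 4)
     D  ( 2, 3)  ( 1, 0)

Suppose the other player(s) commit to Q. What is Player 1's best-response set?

u_1(A vs Q) = 5
u_1(B vs Q) = 5
u_1(C vs Q) = 3
u_1(D vs Q) = 1
max payoff 5 at {A,B}

argmax u_1 = {A,B}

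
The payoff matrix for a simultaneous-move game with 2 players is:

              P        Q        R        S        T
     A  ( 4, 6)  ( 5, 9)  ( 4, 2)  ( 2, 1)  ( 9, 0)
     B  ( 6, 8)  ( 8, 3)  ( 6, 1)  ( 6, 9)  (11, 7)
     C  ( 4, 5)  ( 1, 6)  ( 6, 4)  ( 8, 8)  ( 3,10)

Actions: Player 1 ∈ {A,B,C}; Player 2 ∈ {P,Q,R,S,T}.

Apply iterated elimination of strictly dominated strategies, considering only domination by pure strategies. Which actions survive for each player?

P1 drop A (B beats it: P:6>4 Q:8>5 R:6>4 S:6>2 T:11>9)
P2 drop P (S beats it: B:9>8 C:8>5)
P2 drop Q (S beats it: B:9>3 C:8>6)
P2 drop R (S beats it: B:9>1 C:8>4)
P1→{B,C} P2→{S,T}

Survivors P1:{B,C} P2:{S,T}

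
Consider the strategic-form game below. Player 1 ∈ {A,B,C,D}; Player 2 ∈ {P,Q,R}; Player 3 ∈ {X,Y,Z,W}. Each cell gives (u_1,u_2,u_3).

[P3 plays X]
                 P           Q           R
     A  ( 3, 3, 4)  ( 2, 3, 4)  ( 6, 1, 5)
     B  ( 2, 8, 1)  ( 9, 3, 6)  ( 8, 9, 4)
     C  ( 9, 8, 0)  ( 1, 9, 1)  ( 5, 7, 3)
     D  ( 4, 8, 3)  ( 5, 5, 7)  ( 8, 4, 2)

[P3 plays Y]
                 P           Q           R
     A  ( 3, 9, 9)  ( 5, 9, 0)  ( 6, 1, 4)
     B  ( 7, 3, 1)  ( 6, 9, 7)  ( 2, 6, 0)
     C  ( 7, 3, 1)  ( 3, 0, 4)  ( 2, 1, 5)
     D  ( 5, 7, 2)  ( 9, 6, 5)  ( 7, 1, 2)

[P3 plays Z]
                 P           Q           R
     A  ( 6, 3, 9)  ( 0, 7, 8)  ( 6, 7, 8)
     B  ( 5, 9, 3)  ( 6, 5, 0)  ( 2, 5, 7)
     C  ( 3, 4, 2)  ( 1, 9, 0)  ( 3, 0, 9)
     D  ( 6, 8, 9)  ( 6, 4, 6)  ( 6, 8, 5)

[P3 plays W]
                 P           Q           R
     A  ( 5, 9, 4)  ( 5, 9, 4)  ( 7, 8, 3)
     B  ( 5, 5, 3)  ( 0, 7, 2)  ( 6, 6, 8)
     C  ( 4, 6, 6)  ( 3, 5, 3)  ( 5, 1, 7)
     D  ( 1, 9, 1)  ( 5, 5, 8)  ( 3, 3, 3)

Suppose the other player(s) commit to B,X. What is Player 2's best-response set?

argmax u_2 = {R}

u_2(P vs B,X) = 8
u_2(Q vs B,X) = 3
u_2(R vs B,X) = 9
max payoff 9 at {R}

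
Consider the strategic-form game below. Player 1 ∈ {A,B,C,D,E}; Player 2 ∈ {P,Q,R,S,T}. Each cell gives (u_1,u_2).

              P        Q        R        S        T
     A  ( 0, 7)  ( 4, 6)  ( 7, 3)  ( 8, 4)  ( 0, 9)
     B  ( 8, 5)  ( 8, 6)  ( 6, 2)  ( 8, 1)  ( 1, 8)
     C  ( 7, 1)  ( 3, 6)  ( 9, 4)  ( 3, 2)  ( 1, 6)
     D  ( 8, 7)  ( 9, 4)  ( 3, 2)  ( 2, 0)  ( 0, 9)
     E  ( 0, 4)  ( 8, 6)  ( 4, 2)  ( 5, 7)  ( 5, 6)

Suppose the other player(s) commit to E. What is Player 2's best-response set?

argmax u_2 = {S}

u_2(P vs E) = 4
u_2(Q vs E) = 6
u_2(R vs E) = 2
u_2(S vs E) = 7
u_2(T vs E) = 6
max payoff 7 at {S}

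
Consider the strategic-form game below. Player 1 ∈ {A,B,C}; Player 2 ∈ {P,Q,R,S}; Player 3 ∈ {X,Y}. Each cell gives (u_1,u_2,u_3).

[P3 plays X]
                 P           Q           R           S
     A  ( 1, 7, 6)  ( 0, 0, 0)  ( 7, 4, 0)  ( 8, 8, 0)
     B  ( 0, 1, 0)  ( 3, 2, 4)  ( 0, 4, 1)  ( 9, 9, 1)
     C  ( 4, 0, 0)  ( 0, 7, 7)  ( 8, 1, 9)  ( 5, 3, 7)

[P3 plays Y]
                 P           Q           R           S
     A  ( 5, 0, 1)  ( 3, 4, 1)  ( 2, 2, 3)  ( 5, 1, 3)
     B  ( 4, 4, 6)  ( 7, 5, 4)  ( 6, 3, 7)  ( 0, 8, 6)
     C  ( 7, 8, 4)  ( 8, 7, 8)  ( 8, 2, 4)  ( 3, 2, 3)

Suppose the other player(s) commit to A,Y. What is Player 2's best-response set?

P2 best: {Q}

u_2(P vs A,Y) = 0
u_2(Q vs A,Y) = 4
u_2(R vs A,Y) = 2
u_2(S vs A,Y) = 1
max payoff 4 at {Q}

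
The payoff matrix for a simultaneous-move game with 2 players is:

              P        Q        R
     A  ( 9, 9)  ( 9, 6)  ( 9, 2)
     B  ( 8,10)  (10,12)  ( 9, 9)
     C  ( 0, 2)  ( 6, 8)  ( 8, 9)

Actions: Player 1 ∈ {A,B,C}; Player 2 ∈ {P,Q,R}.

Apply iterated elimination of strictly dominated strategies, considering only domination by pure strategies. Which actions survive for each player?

Survivors P1:{A,B} P2:{P,Q}

P1 drop C (A beats it: P:9>0 Q:9>6 R:9>8)
P2 drop R (P beats it: A:9>2 B:10>9)
P1→{A,B} P2→{P,Q}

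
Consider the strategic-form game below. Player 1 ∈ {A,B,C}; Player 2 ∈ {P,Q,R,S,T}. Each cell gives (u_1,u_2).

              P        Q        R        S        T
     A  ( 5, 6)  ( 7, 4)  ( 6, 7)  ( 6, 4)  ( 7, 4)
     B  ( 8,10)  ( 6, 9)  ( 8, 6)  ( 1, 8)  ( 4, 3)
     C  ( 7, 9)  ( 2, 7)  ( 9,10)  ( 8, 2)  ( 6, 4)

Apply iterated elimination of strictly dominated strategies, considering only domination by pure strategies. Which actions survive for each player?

P2 drop Q (P beats it: A:6>4 B:10>9 C:9>7)
P2 drop S (P beats it: A:6>4 B:10>8 C:9>2)
P2 drop T (P beats it: A:6>4 B:10>3 C:9>4)
P1 drop A (B beats it: P:8>5 R:8>6)
P1→{B,C} P2→{P,R}

Remaining: P1:{B,C} P2:{P,R}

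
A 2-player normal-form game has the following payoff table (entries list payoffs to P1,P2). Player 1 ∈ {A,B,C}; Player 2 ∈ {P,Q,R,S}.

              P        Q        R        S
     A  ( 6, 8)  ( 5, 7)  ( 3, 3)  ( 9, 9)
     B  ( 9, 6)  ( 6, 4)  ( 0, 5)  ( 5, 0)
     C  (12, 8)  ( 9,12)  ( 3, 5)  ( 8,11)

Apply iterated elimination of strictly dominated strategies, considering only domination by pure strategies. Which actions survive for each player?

Remaining: P1:{A,C} P2:{Q,S}

P1 drop B (C beats it: P:12>9 Q:9>6 R:3>0 S:8>5)
P2 drop P (S beats it: A:9>8 C:11>8)
P2 drop R (Q beats it: A:7>3 C:12>5)
P1→{A,C} P2→{Q,S}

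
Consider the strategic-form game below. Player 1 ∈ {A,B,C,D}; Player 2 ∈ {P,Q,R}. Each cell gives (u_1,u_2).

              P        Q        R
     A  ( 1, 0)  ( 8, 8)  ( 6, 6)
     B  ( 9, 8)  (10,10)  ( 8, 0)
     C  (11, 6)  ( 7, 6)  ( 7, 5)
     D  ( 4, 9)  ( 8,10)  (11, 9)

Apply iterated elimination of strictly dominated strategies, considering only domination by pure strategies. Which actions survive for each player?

IESDS → P1:{B,C} P2:{P,Q}

P1 drop A (B beats it: P:9>1 Q:10>8 R:8>6)
P2 drop R (Q beats it: B:10>0 C:6>5 D:10>9)
P1 drop D (B beats it: P:9>4 Q:10>8)
P1→{B,C} P2→{P,Q}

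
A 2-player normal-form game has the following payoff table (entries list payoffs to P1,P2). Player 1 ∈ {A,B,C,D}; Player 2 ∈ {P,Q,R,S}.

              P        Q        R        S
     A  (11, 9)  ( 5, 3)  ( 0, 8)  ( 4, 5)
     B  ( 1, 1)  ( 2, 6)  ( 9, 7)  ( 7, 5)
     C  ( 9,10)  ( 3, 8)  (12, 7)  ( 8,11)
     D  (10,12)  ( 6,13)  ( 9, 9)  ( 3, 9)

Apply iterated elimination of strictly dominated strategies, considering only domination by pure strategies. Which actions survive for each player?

P1 drop B (C beats it: P:9>1 Q:3>2 R:12>9 S:8>7)
P2 drop R (P beats it: A:9>8 C:10>7 D:12>9)
P1→{A,C,D} P2→{P,Q,S}

Remaining: P1:{A,C,D} P2:{P,Q,S}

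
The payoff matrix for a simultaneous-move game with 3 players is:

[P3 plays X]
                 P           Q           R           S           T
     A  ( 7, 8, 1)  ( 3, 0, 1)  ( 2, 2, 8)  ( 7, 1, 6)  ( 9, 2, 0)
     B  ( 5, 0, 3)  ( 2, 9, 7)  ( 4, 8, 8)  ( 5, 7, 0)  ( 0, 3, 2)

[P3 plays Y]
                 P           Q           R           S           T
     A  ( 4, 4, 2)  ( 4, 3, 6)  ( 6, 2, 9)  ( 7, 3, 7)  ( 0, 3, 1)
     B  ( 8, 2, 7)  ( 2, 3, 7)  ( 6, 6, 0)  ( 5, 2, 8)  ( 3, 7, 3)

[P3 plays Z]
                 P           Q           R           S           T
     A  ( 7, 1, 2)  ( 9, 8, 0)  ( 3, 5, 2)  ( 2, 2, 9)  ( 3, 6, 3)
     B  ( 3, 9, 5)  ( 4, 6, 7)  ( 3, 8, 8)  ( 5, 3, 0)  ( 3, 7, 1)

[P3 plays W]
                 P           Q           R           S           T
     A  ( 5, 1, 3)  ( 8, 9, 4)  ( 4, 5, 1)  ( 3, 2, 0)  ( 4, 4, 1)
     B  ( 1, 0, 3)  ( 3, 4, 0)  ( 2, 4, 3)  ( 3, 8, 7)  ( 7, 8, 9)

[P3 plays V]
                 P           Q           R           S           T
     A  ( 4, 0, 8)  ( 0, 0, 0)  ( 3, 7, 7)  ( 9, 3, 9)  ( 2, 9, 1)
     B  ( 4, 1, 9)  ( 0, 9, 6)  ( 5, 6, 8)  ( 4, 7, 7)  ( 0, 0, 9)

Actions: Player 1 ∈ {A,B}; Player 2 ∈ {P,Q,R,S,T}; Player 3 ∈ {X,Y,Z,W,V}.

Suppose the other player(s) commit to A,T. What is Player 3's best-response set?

u_3(X vs A,T) = 0
u_3(Y vs A,T) = 1
u_3(Z vs A,T) = 3
u_3(W vs A,T) = 1
u_3(V vs A,T) = 1
max payoff 3 at {Z}

P3 best: {Z}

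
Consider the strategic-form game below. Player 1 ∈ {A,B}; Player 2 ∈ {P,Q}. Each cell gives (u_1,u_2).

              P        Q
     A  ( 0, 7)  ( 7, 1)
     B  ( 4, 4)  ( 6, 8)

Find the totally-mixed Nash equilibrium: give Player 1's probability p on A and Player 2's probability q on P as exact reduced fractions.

P1 indiff ⇒ q·0+(1-q)·7 = q·4+(1-q)·6 ⇒ q(-4) = (1-q)(-1) ⇒ q = 1/5
P2 indiff ⇒ p·7+(1-p)·4 = p·1+(1-p)·8 ⇒ p(6) = (1-p)(4) ⇒ p = 2/5

(p,q) = (2/5, 1/5)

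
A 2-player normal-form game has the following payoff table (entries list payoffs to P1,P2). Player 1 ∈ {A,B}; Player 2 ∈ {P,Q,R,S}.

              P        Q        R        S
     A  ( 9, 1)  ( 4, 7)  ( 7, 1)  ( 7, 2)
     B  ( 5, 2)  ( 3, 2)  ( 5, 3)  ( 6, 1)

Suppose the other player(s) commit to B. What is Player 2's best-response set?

u_2(P vs B) = 2
u_2(Q vs B) = 2
u_2(R vs B) = 3
u_2(S vs B) = 1
max payoff 3 at {R}

P2 best: {R}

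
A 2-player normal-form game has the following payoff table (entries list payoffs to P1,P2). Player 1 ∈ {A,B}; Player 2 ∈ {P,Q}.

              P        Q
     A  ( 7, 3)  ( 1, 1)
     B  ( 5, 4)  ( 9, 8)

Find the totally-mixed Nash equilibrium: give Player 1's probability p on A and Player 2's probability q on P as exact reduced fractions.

P1 indiff ⇒ q·7+(1-q)·1 = q·5+(1-q)·9 ⇒ q(2) = (1-q)(8) ⇒ q = 4/5
P2 indiff ⇒ p·3+(1-p)·4 = p·1+(1-p)·8 ⇒ p(2) = (1-p)(4) ⇒ p = 2/3

(p,q) = (2/3, 4/5)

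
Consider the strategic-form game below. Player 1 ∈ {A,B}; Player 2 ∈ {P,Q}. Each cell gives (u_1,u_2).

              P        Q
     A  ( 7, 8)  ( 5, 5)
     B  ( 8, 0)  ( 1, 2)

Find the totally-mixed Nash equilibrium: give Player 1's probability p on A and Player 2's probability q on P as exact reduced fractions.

P1 mixes 2/5 on A; P2 mixes 4/5 on P

P1 indiff ⇒ q·7+(1-q)·5 = q·8+(1-q)·1 ⇒ q(-1) = (1-q)(-4) ⇒ q = 4/5
P2 indiff ⇒ p·8+(1-p)·0 = p·5+(1-p)·2 ⇒ p(3) = (1-p)(2) ⇒ p = 2/5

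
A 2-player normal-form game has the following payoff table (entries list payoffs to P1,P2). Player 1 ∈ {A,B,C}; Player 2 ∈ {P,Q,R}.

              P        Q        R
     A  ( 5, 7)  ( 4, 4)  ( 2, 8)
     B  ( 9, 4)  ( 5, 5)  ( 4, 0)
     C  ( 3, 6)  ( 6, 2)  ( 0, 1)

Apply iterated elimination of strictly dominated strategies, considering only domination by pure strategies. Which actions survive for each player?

IESDS → P1:{B,C} P2:{P,Q}

P1 drop A (B beats it: P:9>5 Q:5>4 R:4>2)
P2 drop R (P beats it: B:4>0 C:6>1)
P1→{B,C} P2→{P,Q}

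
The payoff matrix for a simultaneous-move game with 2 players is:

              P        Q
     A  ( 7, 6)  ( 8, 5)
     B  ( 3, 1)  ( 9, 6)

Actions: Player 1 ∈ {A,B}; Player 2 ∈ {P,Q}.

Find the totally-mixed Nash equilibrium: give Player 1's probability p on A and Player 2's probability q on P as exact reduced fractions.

P1 indiff ⇒ q·7+(1-q)·8 = q·3+(1-q)·9 ⇒ q(4) = (1-q)(1) ⇒ q = 1/5
P2 indiff ⇒ p·6+(1-p)·1 = p·5+(1-p)·6 ⇒ p(1) = (1-p)(5) ⇒ p = 5/6

(p,q) = (5/6, 1/5)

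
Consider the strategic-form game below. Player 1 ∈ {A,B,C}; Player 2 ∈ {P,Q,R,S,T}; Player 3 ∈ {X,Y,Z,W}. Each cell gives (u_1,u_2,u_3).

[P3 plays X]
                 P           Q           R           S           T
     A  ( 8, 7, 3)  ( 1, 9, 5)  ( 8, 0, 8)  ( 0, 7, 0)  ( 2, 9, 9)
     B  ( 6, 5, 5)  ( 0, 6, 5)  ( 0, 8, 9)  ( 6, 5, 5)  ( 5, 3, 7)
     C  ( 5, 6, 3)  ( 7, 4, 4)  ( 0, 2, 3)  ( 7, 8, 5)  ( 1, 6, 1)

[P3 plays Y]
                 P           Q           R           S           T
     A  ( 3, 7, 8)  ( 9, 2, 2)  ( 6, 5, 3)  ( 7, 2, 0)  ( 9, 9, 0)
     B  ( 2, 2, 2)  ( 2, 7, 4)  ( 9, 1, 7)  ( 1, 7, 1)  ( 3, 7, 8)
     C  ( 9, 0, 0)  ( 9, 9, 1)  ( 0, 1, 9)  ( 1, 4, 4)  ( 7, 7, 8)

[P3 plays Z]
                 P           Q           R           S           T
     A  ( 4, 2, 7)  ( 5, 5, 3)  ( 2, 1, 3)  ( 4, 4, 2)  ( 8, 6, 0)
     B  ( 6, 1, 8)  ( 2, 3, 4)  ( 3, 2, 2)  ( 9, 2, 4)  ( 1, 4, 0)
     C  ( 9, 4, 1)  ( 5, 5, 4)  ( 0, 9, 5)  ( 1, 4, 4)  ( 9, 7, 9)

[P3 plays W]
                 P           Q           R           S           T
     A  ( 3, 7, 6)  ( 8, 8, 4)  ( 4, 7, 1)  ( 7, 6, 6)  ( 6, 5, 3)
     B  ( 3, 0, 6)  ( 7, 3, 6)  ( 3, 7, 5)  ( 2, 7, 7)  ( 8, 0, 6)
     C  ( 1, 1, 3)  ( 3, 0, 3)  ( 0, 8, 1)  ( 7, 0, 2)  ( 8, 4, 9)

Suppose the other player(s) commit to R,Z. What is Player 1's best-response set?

u_1(A vs R,Z) = 2
u_1(B vs R,Z) = 3
u_1(C vs R,Z) = 0
max payoff 3 at {B}

P1 best: {B}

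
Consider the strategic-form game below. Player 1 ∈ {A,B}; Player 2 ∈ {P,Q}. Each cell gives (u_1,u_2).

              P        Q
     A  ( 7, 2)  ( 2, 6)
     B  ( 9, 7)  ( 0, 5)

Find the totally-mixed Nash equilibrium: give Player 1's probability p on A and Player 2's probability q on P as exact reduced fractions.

P1 indiff ⇒ q·7+(1-q)·2 = q·9+(1-q)·0 ⇒ q(-2) = (1-q)(-2) ⇒ q = 1/2
P2 indiff ⇒ p·2+(1-p)·7 = p·6+(1-p)·5 ⇒ p(-4) = (1-p)(-2) ⇒ p = 1/3

P1 mixes 1/3 on A; P2 mixes 1/2 on P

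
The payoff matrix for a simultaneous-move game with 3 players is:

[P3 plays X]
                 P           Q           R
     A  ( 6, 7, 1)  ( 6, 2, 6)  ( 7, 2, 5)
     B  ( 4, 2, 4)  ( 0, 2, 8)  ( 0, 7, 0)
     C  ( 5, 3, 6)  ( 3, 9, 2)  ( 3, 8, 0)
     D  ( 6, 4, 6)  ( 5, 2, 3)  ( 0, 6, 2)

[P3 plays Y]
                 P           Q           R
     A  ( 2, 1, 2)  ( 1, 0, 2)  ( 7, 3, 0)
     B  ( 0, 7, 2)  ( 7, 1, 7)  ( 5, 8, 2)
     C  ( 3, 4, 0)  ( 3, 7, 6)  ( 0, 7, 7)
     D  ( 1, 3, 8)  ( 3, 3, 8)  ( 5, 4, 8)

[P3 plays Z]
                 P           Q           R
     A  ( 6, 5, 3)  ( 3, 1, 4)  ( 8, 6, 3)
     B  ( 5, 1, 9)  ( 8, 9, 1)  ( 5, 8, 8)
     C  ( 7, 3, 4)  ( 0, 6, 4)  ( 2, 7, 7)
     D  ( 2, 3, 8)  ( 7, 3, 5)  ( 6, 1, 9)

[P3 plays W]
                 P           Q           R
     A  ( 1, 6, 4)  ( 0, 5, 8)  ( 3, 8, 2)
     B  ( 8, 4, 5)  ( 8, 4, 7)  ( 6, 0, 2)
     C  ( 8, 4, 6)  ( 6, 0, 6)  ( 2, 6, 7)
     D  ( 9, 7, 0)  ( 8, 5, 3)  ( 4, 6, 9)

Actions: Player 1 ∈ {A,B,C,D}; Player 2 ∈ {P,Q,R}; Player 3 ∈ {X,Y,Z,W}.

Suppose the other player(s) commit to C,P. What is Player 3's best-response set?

u_3(X vs C,P) = 6
u_3(Y vs C,P) = 0
u_3(Z vs C,P) = 4
u_3(W vs C,P) = 6
max payoff 6 at {X,W}

BR_3 = {X,W}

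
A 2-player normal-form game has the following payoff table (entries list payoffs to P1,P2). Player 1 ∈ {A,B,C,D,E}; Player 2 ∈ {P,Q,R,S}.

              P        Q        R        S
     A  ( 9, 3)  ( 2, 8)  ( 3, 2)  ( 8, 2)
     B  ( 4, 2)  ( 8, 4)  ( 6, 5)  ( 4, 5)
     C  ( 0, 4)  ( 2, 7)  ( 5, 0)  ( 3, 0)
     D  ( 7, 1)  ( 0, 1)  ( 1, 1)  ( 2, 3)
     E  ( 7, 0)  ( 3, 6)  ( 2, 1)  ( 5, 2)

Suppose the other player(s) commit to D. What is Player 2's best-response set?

u_2(P vs D) = 1
u_2(Q vs D) = 1
u_2(R vs D) = 1
u_2(S vs D) = 3
max payoff 3 at {S}

BR_2 = {S}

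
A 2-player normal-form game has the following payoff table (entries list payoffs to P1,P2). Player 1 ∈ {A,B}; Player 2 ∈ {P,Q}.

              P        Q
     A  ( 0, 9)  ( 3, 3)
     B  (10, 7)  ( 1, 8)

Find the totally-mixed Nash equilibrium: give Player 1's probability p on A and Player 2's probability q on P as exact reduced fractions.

P1 indiff ⇒ q·0+(1-q)·3 = q·10+(1-q)·1 ⇒ q(-10) = (1-q)(-2) ⇒ q = 1/6
P2 indiff ⇒ p·9+(1-p)·7 = p·3+(1-p)·8 ⇒ p(6) = (1-p)(1) ⇒ p = 1/7

(p,q) = (1/7, 1/6)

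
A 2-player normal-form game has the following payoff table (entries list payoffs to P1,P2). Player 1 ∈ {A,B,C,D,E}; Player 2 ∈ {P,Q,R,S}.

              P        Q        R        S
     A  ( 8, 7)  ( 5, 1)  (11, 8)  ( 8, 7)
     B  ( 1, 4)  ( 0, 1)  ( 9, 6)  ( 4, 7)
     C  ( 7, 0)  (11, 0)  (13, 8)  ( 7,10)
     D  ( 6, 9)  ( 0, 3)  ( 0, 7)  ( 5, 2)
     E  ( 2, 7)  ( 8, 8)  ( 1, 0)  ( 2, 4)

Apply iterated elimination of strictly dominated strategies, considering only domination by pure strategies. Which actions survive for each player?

P1 drop B (A beats it: P:8>1 Q:5>0 R:11>9 S:8>4)
P1 drop D (A beats it: P:8>6 Q:5>0 R:11>0 S:8>5)
P1 drop E (C beats it: P:7>2 Q:11>8 R:13>1 S:7>2)
P2 drop P (R beats it: A:8>7 C:8>0)
P2 drop Q (R beats it: A:8>1 C:8>0)
P1→{A,C} P2→{R,S}

Survivors P1:{A,C} P2:{R,S}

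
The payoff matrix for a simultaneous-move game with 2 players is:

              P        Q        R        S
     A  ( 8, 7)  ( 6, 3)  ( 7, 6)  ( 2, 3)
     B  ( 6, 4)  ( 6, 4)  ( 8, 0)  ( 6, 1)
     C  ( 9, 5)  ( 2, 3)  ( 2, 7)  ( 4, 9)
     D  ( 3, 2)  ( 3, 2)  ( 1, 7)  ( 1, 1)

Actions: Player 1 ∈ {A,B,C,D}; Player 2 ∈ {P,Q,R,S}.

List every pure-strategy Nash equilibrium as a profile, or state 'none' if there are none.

(A,P): not NE [P1→C gives 9>8]
(A,Q): not NE [P2→P gives 7>3]
(A,R): not NE [P1→B gives 8>7; P2→P gives 7>6]
(A,S): not NE [P1→B gives 6>2; P2→P gives 7>3]
(B,P): not NE [P1→C gives 9>6]
(B,Q): NE
(B,R): not NE [P2→Q gives 4>0]
(B,S): not NE [P2→Q gives 4>1]
(C,P): not NE [P2→S gives 9>5]
(C,Q): not NE [P1→B gives 6>2; P2→S gives 9>3]
(C,R): not NE [P1→B gives 8>2; P2→S gives 9>7]
(C,S): not NE [P1→B gives 6>4]
(D,P): not NE [P1→C gives 9>3; P2→R gives 7>2]
(D,Q): not NE [P1→B gives 6>3; P2→R gives 7>2]
(D,R): not NE [P1→B gives 8>1]
(D,S): not NE [P1→B gives 6>1; P2→R gives 7>1]

Nash profiles: (B,Q)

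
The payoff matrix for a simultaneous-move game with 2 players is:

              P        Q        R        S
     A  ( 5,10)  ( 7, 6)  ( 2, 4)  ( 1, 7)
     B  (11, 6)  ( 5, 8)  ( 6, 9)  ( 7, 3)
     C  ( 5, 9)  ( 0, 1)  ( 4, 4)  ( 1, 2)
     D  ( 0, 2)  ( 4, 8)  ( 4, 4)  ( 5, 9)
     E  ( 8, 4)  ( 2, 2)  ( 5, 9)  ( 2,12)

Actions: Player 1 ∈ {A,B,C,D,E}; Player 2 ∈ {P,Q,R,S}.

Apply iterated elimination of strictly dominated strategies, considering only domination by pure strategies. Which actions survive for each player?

Remaining: P1:{A,B} P2:{P,Q,R}

P1 drop C (B beats it: P:11>5 Q:5>0 R:6>4 S:7>1)
P1 drop D (B beats it: P:11>0 Q:5>4 R:6>4 S:7>5)
P1 drop E (B beats it: P:11>8 Q:5>2 R:6>5 S:7>2)
P2 drop S (P beats it: A:10>7 B:6>3)
P1→{A,B} P2→{P,Q,R}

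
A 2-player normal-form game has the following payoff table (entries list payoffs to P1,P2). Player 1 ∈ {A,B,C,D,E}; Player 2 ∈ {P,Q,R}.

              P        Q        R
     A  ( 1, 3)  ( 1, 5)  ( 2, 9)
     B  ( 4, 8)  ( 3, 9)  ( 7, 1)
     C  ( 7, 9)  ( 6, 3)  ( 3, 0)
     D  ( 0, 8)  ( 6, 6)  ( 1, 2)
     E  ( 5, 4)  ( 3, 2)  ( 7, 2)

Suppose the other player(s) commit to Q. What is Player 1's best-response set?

argmax u_1 = {C,D}

u_1(A vs Q) = 1
u_1(B vs Q) = 3
u_1(C vs Q) = 6
u_1(D vs Q) = 6
u_1(E vs Q) = 3
max payoff 6 at {C,D}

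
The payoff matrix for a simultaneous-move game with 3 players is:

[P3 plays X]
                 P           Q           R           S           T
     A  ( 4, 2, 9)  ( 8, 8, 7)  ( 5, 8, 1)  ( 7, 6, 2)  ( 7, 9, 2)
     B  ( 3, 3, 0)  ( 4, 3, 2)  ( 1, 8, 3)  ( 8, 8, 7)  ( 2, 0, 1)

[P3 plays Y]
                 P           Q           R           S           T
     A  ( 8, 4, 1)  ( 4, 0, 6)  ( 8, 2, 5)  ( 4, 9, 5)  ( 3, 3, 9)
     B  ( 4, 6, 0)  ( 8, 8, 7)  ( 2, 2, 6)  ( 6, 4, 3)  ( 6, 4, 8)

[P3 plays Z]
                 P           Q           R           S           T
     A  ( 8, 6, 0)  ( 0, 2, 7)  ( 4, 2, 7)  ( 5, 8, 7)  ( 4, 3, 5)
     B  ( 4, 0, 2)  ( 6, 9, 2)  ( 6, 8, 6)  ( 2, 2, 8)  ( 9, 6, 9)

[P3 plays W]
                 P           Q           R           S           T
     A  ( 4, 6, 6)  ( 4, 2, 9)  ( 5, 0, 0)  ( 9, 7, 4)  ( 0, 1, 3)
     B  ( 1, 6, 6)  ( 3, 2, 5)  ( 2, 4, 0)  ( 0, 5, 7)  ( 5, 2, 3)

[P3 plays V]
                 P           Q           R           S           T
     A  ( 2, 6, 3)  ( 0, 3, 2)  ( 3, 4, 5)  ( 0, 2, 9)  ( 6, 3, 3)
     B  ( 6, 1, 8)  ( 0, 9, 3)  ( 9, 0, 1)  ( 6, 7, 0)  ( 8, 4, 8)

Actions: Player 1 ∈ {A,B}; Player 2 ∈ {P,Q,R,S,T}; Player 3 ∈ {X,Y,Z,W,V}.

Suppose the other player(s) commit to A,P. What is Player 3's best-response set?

BR_3 = {X}

u_3(X vs A,P) = 9
u_3(Y vs A,P) = 1
u_3(Z vs A,P) = 0
u_3(W vs A,P) = 6
u_3(V vs A,P) = 3
max payoff 9 at {X}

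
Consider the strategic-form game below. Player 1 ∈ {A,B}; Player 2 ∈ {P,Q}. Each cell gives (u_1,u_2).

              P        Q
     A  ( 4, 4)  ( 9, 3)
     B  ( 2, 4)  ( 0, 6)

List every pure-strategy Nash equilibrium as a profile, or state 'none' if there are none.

NE set: (A,P)

(A,P): NE
(A,Q): not NE [P2→P gives 4>3]
(B,P): not NE [P1→A gives 4>2; P2→Q gives 6>4]
(B,Q): not NE [P1→A gives 9>0]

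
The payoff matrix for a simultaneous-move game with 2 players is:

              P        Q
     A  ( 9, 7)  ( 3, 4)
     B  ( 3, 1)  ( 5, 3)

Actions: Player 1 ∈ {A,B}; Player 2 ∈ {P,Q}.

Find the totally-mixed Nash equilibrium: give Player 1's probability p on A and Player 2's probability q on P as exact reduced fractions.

P1 indiff ⇒ q·9+(1-q)·3 = q·3+(1-q)·5 ⇒ q(6) = (1-q)(2) ⇒ q = 1/4
P2 indiff ⇒ p·7+(1-p)·1 = p·4+(1-p)·3 ⇒ p(3) = (1-p)(2) ⇒ p = 2/5

P1 mixes 2/5 on A; P2 mixes 1/4 on P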